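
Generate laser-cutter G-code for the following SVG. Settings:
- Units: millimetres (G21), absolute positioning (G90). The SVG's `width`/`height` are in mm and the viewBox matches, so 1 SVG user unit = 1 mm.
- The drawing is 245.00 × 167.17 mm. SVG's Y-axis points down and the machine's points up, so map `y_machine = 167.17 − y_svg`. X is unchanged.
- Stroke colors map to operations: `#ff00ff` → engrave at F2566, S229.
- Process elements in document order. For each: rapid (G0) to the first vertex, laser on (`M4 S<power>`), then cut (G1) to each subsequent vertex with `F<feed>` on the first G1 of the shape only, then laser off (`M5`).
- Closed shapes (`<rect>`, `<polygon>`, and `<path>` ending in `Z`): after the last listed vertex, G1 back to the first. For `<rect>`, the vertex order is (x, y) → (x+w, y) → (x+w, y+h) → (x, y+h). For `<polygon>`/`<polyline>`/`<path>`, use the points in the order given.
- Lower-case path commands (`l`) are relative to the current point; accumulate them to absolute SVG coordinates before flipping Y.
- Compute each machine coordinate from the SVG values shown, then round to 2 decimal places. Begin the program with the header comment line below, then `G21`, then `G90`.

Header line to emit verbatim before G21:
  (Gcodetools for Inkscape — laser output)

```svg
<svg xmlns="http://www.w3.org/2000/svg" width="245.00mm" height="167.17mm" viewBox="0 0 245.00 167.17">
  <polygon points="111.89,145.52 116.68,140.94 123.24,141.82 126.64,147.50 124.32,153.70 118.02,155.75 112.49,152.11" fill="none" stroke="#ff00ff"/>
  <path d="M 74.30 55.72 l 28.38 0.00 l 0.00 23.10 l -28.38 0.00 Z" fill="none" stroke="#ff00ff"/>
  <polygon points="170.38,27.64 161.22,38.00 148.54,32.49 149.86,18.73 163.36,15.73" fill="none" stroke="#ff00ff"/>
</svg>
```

1 u = 1 mm; y_m = 167.17 − y.

[1] `<polygon>` regular polygon, #ff00ff→engrave S229 F2566: (111.89,21.65) → (116.68,26.23) → (123.24,25.35) → (126.64,19.67) → (124.32,13.47) → (118.02,11.42) → (112.49,15.06) → (111.89,21.65) (closed)

[2] `<path>` rectangle, #ff00ff→engrave S229 F2566: (74.30,111.45) → (102.68,111.45) → (102.68,88.35) → (74.30,88.35) → (74.30,111.45) (closed)

[3] `<polygon>` regular polygon, #ff00ff→engrave S229 F2566: (170.38,139.53) → (161.22,129.17) → (148.54,134.68) → (149.86,148.44) → (163.36,151.44) → (170.38,139.53) (closed)

(Gcodetools for Inkscape — laser output)
G21
G90
G0 X111.89 Y21.65
M4 S229
G1 X116.68 Y26.23 F2566
G1 X123.24 Y25.35
G1 X126.64 Y19.67
G1 X124.32 Y13.47
G1 X118.02 Y11.42
G1 X112.49 Y15.06
G1 X111.89 Y21.65
M5
G0 X74.30 Y111.45
M4 S229
G1 X102.68 Y111.45 F2566
G1 X102.68 Y88.35
G1 X74.30 Y88.35
G1 X74.30 Y111.45
M5
G0 X170.38 Y139.53
M4 S229
G1 X161.22 Y129.17 F2566
G1 X148.54 Y134.68
G1 X149.86 Y148.44
G1 X163.36 Y151.44
G1 X170.38 Y139.53
M5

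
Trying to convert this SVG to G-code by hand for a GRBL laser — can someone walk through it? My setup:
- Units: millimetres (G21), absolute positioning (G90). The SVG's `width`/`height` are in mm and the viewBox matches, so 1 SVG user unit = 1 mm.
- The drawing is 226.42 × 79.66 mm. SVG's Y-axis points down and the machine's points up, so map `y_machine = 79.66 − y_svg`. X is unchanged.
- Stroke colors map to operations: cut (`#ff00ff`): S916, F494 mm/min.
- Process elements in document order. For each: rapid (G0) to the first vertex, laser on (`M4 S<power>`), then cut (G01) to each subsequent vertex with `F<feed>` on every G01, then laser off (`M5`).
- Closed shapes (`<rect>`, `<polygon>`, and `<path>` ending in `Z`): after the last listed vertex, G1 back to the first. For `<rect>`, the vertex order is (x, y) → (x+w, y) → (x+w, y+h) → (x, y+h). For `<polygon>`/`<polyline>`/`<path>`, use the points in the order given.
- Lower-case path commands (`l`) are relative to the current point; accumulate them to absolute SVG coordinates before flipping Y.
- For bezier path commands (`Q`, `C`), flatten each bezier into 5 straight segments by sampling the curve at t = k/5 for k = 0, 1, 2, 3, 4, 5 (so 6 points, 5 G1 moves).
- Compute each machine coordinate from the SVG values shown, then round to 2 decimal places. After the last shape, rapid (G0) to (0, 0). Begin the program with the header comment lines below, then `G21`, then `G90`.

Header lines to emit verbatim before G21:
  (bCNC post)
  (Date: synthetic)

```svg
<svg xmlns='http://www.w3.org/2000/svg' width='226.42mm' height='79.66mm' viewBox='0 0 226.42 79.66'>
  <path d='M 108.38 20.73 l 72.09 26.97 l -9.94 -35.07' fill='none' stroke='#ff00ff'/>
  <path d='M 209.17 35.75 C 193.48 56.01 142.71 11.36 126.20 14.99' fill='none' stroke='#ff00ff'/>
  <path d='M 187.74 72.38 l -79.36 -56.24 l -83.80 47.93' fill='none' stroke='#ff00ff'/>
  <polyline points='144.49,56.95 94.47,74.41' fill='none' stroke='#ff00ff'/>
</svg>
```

Since the viewBox matches the mm dimensions, user units are millimetres directly. The only transform is the Y-flip y_m = 79.66 − y_svg.

Shape 1 is a open polyline drawn with `<path>`. Its stroke #ff00ff means cut at S916, F494. After flipping Y the toolpath is (108.38,58.93) → (180.47,31.96) → (170.53,67.03).

Shape 2 is a cubic bezier drawn with `<path>`. Its stroke #ff00ff means cut at S916, F494. After flipping Y the toolpath is (209.17,43.91) → (196.10,38.64) → (177.94,43.51) → (158.02,53.10) → (139.66,61.96) → (126.20,64.67).

Shape 3 is a open polyline drawn with `<path>`. Its stroke #ff00ff means cut at S916, F494. After flipping Y the toolpath is (187.74,7.28) → (108.38,63.52) → (24.58,15.59).

Shape 4 is a line segment drawn with `<polyline>`. Its stroke #ff00ff means cut at S916, F494. After flipping Y the toolpath is (144.49,22.71) → (94.47,5.25).

(bCNC post)
(Date: synthetic)
G21
G90
G0 X108.38 Y58.93
M4 S916
G01 X180.47 Y31.96 F494
G01 X170.53 Y67.03 F494
M5
G0 X209.17 Y43.91
M4 S916
G01 X196.10 Y38.64 F494
G01 X177.94 Y43.51 F494
G01 X158.02 Y53.10 F494
G01 X139.66 Y61.96 F494
G01 X126.20 Y64.67 F494
M5
G0 X187.74 Y7.28
M4 S916
G01 X108.38 Y63.52 F494
G01 X24.58 Y15.59 F494
M5
G0 X144.49 Y22.71
M4 S916
G01 X94.47 Y5.25 F494
M5
G0 X0.00 Y0.00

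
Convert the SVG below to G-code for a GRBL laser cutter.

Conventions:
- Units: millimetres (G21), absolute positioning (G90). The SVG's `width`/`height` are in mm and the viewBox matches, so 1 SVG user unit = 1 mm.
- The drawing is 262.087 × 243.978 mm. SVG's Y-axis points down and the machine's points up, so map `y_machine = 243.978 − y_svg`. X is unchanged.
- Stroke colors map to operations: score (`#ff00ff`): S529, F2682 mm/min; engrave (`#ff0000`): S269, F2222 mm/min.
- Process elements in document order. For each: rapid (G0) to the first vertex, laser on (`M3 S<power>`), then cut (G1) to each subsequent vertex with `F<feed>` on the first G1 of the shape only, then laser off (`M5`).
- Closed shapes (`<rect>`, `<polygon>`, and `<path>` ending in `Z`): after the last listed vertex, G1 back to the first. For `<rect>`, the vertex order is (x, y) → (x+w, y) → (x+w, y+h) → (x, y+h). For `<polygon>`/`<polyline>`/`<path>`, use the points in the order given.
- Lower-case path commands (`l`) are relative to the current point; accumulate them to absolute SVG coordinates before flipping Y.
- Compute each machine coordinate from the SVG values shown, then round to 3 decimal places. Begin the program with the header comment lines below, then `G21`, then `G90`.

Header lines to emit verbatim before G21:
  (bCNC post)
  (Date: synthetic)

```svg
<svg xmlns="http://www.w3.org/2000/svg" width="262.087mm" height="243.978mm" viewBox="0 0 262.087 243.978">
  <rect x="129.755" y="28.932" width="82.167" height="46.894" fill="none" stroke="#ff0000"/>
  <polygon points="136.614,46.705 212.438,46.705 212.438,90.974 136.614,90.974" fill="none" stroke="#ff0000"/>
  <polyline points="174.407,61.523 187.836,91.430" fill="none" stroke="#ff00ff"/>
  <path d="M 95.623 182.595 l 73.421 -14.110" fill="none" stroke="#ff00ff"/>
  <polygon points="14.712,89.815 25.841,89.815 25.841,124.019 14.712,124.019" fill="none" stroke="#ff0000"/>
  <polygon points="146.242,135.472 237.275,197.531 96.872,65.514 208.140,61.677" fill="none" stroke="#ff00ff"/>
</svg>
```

(bCNC post)
(Date: synthetic)
G21
G90
G0 X129.755 Y215.046
M3 S269
G1 X211.922 Y215.046 F2222
G1 X211.922 Y168.152
G1 X129.755 Y168.152
G1 X129.755 Y215.046
M5
G0 X136.614 Y197.273
M3 S269
G1 X212.438 Y197.273 F2222
G1 X212.438 Y153.004
G1 X136.614 Y153.004
G1 X136.614 Y197.273
M5
G0 X174.407 Y182.455
M3 S529
G1 X187.836 Y152.548 F2682
M5
G0 X95.623 Y61.383
M3 S529
G1 X169.044 Y75.493 F2682
M5
G0 X14.712 Y154.163
M3 S269
G1 X25.841 Y154.163 F2222
G1 X25.841 Y119.959
G1 X14.712 Y119.959
G1 X14.712 Y154.163
M5
G0 X146.242 Y108.506
M3 S529
G1 X237.275 Y46.447 F2682
G1 X96.872 Y178.464
G1 X208.140 Y182.301
G1 X146.242 Y108.506
M5

viewBox `0 0 262.087 243.978` with mm width/height → 1 unit = 1 mm. Flip: y_m = 243.978 − y_svg.

**Shape 1** — `<rect>` rectangle, stroke `#ff0000` → engrave (S269, F2222). Machine vertices: (129.755,215.046) → (211.922,215.046) → (211.922,168.152) → (129.755,168.152) → (129.755,215.046). Closed: final G1 returns to the first vertex.

**Shape 2** — `<polygon>` rectangle, stroke `#ff0000` → engrave (S269, F2222). Machine vertices: (136.614,197.273) → (212.438,197.273) → (212.438,153.004) → (136.614,153.004) → (136.614,197.273). Closed: final G1 returns to the first vertex.

**Shape 3** — `<polyline>` line segment, stroke `#ff00ff` → score (S529, F2682). Machine vertices: (174.407,182.455) → (187.836,152.548). Open path.

**Shape 4** — `<path>` line segment, stroke `#ff00ff` → score (S529, F2682). Machine vertices: (95.623,61.383) → (169.044,75.493). Open path.

**Shape 5** — `<polygon>` rectangle, stroke `#ff0000` → engrave (S269, F2222). Machine vertices: (14.712,154.163) → (25.841,154.163) → (25.841,119.959) → (14.712,119.959) → (14.712,154.163). Closed: final G1 returns to the first vertex.

**Shape 6** — `<polygon>` closed polygon, stroke `#ff00ff` → score (S529, F2682). Machine vertices: (146.242,108.506) → (237.275,46.447) → (96.872,178.464) → (208.140,182.301) → (146.242,108.506). Closed: final G1 returns to the first vertex.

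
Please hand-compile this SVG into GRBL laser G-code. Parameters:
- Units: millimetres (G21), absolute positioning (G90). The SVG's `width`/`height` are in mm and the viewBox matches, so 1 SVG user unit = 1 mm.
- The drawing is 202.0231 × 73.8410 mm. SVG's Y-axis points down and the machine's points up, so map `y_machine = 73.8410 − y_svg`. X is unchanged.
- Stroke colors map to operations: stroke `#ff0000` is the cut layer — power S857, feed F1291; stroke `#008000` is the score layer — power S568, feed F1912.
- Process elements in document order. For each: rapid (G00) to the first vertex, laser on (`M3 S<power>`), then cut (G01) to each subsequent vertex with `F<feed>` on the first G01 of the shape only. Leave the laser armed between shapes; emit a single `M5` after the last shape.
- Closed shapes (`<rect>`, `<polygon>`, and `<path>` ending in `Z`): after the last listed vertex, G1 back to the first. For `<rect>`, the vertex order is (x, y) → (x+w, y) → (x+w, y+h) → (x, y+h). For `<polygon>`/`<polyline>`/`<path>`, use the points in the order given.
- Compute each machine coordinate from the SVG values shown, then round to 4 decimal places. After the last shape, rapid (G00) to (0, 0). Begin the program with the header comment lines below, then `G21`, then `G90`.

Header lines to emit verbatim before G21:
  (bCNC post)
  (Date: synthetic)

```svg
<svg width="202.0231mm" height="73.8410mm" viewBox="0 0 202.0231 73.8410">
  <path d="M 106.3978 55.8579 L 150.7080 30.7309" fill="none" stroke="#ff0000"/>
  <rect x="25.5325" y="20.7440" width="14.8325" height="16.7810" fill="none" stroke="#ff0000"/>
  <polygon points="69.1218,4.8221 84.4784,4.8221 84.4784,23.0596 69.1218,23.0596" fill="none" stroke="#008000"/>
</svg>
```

(bCNC post)
(Date: synthetic)
G21
G90
G00 X106.3978 Y17.9831
M3 S857
G01 X150.7080 Y43.1101 F1291
G00 X25.5325 Y53.0970
M3 S857
G01 X40.3650 Y53.0970 F1291
G01 X40.3650 Y36.3160
G01 X25.5325 Y36.3160
G01 X25.5325 Y53.0970
G00 X69.1218 Y69.0189
M3 S568
G01 X84.4784 Y69.0189 F1912
G01 X84.4784 Y50.7814
G01 X69.1218 Y50.7814
G01 X69.1218 Y69.0189
M5
G00 X0.0000 Y0.0000

Since the viewBox matches the mm dimensions, user units are millimetres directly. The only transform is the Y-flip y_m = 73.8410 − y_svg.

Shape 1 is a line segment drawn with `<path>`. Its stroke #ff0000 means cut at S857, F1291. After flipping Y the toolpath is (106.3978,17.9831) → (150.7080,43.1101).

Shape 2 is a rectangle drawn with `<rect>`. Its stroke #ff0000 means cut at S857, F1291. After flipping Y the toolpath is (25.5325,53.0970) → (40.3650,53.0970) → (40.3650,36.3160) → (25.5325,36.3160) → (25.5325,53.0970), returning to the start.

Shape 3 is a rectangle drawn with `<polygon>`. Its stroke #008000 means score at S568, F1912. After flipping Y the toolpath is (69.1218,69.0189) → (84.4784,69.0189) → (84.4784,50.7814) → (69.1218,50.7814) → (69.1218,69.0189), returning to the start.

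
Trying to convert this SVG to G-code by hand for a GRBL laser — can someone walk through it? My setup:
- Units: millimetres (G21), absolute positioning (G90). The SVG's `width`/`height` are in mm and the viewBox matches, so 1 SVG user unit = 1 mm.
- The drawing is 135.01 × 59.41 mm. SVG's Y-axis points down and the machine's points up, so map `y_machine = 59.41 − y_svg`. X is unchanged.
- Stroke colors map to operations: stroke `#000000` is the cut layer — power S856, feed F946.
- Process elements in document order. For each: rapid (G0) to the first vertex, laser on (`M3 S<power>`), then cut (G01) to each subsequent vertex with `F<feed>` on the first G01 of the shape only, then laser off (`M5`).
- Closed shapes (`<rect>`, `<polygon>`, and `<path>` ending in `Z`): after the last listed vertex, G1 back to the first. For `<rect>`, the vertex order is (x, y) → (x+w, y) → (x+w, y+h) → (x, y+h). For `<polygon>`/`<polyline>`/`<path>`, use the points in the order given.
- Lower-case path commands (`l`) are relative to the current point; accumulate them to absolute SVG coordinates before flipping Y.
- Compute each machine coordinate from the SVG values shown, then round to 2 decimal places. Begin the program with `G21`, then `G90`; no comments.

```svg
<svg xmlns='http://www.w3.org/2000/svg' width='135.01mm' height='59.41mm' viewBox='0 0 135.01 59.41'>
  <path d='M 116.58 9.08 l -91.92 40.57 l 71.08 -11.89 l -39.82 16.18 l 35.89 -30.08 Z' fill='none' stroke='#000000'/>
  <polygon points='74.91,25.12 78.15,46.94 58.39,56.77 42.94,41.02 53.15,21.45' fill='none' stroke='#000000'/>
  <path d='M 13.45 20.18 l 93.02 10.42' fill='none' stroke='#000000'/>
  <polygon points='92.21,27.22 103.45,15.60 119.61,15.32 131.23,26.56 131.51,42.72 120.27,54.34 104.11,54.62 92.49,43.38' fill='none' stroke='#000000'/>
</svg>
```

viewBox `0 0 135.01 59.41` with mm width/height → 1 unit = 1 mm. Flip: y_m = 59.41 − y_svg.

**Shape 1** — `<path>` closed polygon, stroke `#000000` → cut (S856, F946). Machine vertices: (116.58,50.33) → (24.66,9.76) → (95.74,21.65) → (55.92,5.47) → (91.81,35.55) → (116.58,50.33). Closed: final G1 returns to the first vertex.

**Shape 2** — `<polygon>` regular polygon, stroke `#000000` → cut (S856, F946). Machine vertices: (74.91,34.29) → (78.15,12.47) → (58.39,2.64) → (42.94,18.39) → (53.15,37.96) → (74.91,34.29). Closed: final G1 returns to the first vertex.

**Shape 3** — `<path>` line segment, stroke `#000000` → cut (S856, F946). Machine vertices: (13.45,39.23) → (106.47,28.81). Open path.

**Shape 4** — `<polygon>` regular polygon, stroke `#000000` → cut (S856, F946). Machine vertices: (92.21,32.19) → (103.45,43.81) → (119.61,44.09) → (131.23,32.85) → (131.51,16.69) → (120.27,5.07) → (104.11,4.79) → (92.49,16.03) → (92.21,32.19). Closed: final G1 returns to the first vertex.

G21
G90
G0 X116.58 Y50.33
M3 S856
G01 X24.66 Y9.76 F946
G01 X95.74 Y21.65
G01 X55.92 Y5.47
G01 X91.81 Y35.55
G01 X116.58 Y50.33
M5
G0 X74.91 Y34.29
M3 S856
G01 X78.15 Y12.47 F946
G01 X58.39 Y2.64
G01 X42.94 Y18.39
G01 X53.15 Y37.96
G01 X74.91 Y34.29
M5
G0 X13.45 Y39.23
M3 S856
G01 X106.47 Y28.81 F946
M5
G0 X92.21 Y32.19
M3 S856
G01 X103.45 Y43.81 F946
G01 X119.61 Y44.09
G01 X131.23 Y32.85
G01 X131.51 Y16.69
G01 X120.27 Y5.07
G01 X104.11 Y4.79
G01 X92.49 Y16.03
G01 X92.21 Y32.19
M5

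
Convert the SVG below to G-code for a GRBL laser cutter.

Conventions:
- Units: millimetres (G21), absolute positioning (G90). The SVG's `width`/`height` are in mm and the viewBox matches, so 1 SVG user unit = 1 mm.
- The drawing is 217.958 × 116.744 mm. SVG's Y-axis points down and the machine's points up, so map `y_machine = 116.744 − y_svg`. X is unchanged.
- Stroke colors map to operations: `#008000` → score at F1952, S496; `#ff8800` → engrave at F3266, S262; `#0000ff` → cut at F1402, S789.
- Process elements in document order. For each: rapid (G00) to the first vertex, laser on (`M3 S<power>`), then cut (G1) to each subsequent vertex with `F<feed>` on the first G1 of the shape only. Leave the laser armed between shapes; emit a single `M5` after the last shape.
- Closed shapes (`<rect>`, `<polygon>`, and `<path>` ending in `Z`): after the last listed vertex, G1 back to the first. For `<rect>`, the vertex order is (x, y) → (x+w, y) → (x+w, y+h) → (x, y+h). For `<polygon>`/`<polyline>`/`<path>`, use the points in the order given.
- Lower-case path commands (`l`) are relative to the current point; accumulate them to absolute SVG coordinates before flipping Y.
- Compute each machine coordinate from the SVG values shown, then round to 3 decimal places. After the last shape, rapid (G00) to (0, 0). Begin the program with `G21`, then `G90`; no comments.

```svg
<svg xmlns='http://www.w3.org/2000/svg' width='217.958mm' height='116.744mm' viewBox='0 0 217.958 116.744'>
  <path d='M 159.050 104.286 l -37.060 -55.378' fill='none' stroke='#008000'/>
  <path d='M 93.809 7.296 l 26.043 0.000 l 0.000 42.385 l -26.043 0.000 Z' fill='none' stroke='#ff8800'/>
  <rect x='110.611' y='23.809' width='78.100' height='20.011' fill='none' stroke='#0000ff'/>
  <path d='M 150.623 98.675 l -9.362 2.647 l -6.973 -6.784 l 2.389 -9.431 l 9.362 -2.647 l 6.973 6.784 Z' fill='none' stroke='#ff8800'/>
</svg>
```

1 u = 1 mm; y_m = 116.744 − y.

[1] `<path>` line segment, #008000→score S496 F1952: (159.050,12.458) → (121.990,67.836)

[2] `<path>` rectangle, #ff8800→engrave S262 F3266: (93.809,109.448) → (119.852,109.448) → (119.852,67.063) → (93.809,67.063) → (93.809,109.448) (closed)

[3] `<rect>` rectangle, #0000ff→cut S789 F1402: (110.611,92.935) → (188.711,92.935) → (188.711,72.924) → (110.611,72.924) → (110.611,92.935) (closed)

[4] `<path>` regular polygon, #ff8800→engrave S262 F3266: (150.623,18.069) → (141.261,15.422) → (134.288,22.206) → (136.677,31.637) → (146.039,34.284) → (153.012,27.500) → (150.623,18.069) (closed)

G21
G90
G00 X159.050 Y12.458
M3 S496
G1 X121.990 Y67.836 F1952
G00 X93.809 Y109.448
M3 S262
G1 X119.852 Y109.448 F3266
G1 X119.852 Y67.063
G1 X93.809 Y67.063
G1 X93.809 Y109.448
G00 X110.611 Y92.935
M3 S789
G1 X188.711 Y92.935 F1402
G1 X188.711 Y72.924
G1 X110.611 Y72.924
G1 X110.611 Y92.935
G00 X150.623 Y18.069
M3 S262
G1 X141.261 Y15.422 F3266
G1 X134.288 Y22.206
G1 X136.677 Y31.637
G1 X146.039 Y34.284
G1 X153.012 Y27.500
G1 X150.623 Y18.069
M5
G00 X0.000 Y0.000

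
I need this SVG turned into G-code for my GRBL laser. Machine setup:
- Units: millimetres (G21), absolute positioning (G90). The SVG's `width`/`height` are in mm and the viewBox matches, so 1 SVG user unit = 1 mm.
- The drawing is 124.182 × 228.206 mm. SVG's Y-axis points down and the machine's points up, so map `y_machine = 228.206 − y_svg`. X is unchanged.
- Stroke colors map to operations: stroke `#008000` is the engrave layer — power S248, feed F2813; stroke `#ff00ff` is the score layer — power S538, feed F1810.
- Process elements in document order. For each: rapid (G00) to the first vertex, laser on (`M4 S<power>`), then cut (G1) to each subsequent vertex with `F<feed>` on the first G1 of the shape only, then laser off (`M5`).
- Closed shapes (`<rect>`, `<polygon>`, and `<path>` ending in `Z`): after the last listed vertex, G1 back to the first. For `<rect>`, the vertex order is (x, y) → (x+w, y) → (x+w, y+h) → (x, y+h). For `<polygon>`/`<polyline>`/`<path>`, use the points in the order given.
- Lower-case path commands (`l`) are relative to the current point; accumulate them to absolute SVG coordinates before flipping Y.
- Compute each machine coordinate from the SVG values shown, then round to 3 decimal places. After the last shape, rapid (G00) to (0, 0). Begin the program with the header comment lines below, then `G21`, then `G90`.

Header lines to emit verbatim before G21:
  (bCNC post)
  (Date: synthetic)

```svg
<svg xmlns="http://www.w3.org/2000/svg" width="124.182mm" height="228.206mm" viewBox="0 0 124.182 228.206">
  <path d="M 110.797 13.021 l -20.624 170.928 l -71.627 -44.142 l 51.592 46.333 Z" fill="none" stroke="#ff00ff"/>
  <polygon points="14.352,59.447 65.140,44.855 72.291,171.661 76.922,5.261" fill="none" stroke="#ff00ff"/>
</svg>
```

Since the viewBox matches the mm dimensions, user units are millimetres directly. The only transform is the Y-flip y_m = 228.206 − y_svg.

Shape 1 is a closed polygon drawn with `<path>`. Its stroke #ff00ff means score at S538, F1810. After flipping Y the toolpath is (110.797,215.185) → (90.173,44.257) → (18.546,88.399) → (70.138,42.066) → (110.797,215.185), returning to the start.

Shape 2 is a closed polygon drawn with `<polygon>`. Its stroke #ff00ff means score at S538, F1810. After flipping Y the toolpath is (14.352,168.759) → (65.140,183.351) → (72.291,56.545) → (76.922,222.945) → (14.352,168.759), returning to the start.

(bCNC post)
(Date: synthetic)
G21
G90
G00 X110.797 Y215.185
M4 S538
G1 X90.173 Y44.257 F1810
G1 X18.546 Y88.399
G1 X70.138 Y42.066
G1 X110.797 Y215.185
M5
G00 X14.352 Y168.759
M4 S538
G1 X65.140 Y183.351 F1810
G1 X72.291 Y56.545
G1 X76.922 Y222.945
G1 X14.352 Y168.759
M5
G00 X0.000 Y0.000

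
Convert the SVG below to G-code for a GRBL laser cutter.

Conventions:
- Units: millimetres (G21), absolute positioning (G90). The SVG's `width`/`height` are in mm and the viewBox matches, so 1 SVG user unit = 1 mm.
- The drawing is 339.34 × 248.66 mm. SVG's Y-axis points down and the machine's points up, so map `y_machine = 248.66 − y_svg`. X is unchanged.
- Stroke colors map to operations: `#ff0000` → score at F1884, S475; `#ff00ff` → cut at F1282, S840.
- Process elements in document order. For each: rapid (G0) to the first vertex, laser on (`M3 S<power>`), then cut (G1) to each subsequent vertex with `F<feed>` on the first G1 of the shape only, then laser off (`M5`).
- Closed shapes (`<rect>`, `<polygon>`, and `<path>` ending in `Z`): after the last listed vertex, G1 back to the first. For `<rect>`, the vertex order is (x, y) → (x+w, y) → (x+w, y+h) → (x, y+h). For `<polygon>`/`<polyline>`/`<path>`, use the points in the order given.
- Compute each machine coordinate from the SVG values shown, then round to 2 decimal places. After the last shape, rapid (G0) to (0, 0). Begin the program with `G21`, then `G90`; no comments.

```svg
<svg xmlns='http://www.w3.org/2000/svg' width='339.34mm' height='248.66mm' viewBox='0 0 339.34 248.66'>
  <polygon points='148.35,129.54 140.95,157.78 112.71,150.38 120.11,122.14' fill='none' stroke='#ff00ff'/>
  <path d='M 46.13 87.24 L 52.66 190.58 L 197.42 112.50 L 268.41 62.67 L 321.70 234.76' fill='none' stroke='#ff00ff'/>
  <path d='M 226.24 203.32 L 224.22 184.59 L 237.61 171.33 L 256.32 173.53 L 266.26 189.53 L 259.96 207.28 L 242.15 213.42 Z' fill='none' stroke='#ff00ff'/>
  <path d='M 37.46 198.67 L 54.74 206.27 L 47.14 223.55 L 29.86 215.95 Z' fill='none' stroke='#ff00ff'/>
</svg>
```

viewBox `0 0 339.34 248.66` with mm width/height → 1 unit = 1 mm. Flip: y_m = 248.66 − y_svg.

**Shape 1** — `<polygon>` regular polygon, stroke `#ff00ff` → cut (S840, F1282). Machine vertices: (148.35,119.12) → (140.95,90.88) → (112.71,98.28) → (120.11,126.52) → (148.35,119.12). Closed: final G1 returns to the first vertex.

**Shape 2** — `<path>` open polyline, stroke `#ff00ff` → cut (S840, F1282). Machine vertices: (46.13,161.42) → (52.66,58.08) → (197.42,136.16) → (268.41,185.99) → (321.70,13.90). Open path.

**Shape 3** — `<path>` regular polygon, stroke `#ff00ff` → cut (S840, F1282). Machine vertices: (226.24,45.34) → (224.22,64.07) → (237.61,77.33) → (256.32,75.13) → (266.26,59.13) → (259.96,41.38) → (242.15,35.24) → (226.24,45.34). Closed: final G1 returns to the first vertex.

**Shape 4** — `<path>` regular polygon, stroke `#ff00ff` → cut (S840, F1282). Machine vertices: (37.46,49.99) → (54.74,42.39) → (47.14,25.11) → (29.86,32.71) → (37.46,49.99). Closed: final G1 returns to the first vertex.

G21
G90
G0 X148.35 Y119.12
M3 S840
G1 X140.95 Y90.88 F1282
G1 X112.71 Y98.28
G1 X120.11 Y126.52
G1 X148.35 Y119.12
M5
G0 X46.13 Y161.42
M3 S840
G1 X52.66 Y58.08 F1282
G1 X197.42 Y136.16
G1 X268.41 Y185.99
G1 X321.70 Y13.90
M5
G0 X226.24 Y45.34
M3 S840
G1 X224.22 Y64.07 F1282
G1 X237.61 Y77.33
G1 X256.32 Y75.13
G1 X266.26 Y59.13
G1 X259.96 Y41.38
G1 X242.15 Y35.24
G1 X226.24 Y45.34
M5
G0 X37.46 Y49.99
M3 S840
G1 X54.74 Y42.39 F1282
G1 X47.14 Y25.11
G1 X29.86 Y32.71
G1 X37.46 Y49.99
M5
G0 X0.00 Y0.00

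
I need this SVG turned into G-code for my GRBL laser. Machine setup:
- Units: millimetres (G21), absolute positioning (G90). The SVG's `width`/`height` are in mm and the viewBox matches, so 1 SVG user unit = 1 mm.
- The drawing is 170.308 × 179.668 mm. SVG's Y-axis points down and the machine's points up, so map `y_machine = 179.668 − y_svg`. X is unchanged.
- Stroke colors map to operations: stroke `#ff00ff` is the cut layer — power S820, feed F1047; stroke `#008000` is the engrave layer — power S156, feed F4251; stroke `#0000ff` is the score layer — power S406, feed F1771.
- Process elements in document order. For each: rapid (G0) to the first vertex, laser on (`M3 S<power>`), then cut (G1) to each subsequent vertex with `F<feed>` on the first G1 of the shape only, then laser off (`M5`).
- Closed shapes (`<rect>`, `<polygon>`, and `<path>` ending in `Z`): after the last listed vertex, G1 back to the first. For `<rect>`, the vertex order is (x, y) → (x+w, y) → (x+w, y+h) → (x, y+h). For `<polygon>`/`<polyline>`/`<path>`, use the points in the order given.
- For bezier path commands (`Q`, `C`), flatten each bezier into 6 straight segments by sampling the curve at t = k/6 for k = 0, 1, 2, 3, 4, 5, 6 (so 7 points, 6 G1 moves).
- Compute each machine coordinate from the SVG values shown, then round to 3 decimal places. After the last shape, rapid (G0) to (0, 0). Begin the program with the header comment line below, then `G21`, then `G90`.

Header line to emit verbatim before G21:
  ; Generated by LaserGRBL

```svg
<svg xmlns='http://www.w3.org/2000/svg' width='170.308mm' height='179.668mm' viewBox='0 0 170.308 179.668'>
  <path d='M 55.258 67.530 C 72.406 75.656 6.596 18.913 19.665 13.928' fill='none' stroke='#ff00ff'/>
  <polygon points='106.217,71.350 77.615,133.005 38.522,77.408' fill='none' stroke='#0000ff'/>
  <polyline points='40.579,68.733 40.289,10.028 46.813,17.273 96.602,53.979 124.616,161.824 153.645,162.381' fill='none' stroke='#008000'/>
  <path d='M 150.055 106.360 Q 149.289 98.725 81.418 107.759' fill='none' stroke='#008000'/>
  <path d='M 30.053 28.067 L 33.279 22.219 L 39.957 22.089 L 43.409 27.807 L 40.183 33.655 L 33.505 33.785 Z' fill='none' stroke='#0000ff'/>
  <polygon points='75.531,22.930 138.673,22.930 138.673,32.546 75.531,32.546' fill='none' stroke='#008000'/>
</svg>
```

viewBox `0 0 170.308 179.668` with mm width/height → 1 unit = 1 mm. Flip: y_m = 179.668 − y_svg.

**Shape 1** — `<path>` cubic bezier, stroke `#ff00ff` → cut (S820, F1047). Control points (SVG): P0=(55.258,67.530), P1=(72.406,75.656), P2=(6.596,18.913), P3=(19.665,13.928); sampled at t=k/6. Machine vertices: (55.258,112.138) → (57.668,112.941) → (50.747,121.315) → (38.991,134.022) → (26.895,147.822) → (18.955,159.474) → (19.665,165.740). Open path.

**Shape 2** — `<polygon>` regular polygon, stroke `#0000ff` → score (S406, F1771). Machine vertices: (106.217,108.318) → (77.615,46.663) → (38.522,102.260) → (106.217,108.318). Closed: final G1 returns to the first vertex.

**Shape 3** — `<polyline>` open polyline, stroke `#008000` → engrave (S156, F4251). Machine vertices: (40.579,110.935) → (40.289,169.640) → (46.813,162.395) → (96.602,125.689) → (124.616,17.844) → (153.645,17.287). Open path.

**Shape 4** — `<path>` quadratic bezier, stroke `#008000` → engrave (S156, F4251). Control points (SVG): P0=(150.055,106.360), P1=(149.289,98.725), P2=(81.418,107.759); sampled at t=k/6. Machine vertices: (150.055,73.308) → (147.936,75.390) → (142.088,76.546) → (132.513,76.776) → (119.209,76.080) → (102.178,74.457) → (81.418,71.909). Open path.

**Shape 5** — `<path>` regular polygon, stroke `#0000ff` → score (S406, F1771). Machine vertices: (30.053,151.601) → (33.279,157.449) → (39.957,157.579) → (43.409,151.861) → (40.183,146.013) → (33.505,145.883) → (30.053,151.601). Closed: final G1 returns to the first vertex.

**Shape 6** — `<polygon>` rectangle, stroke `#008000` → engrave (S156, F4251). Machine vertices: (75.531,156.738) → (138.673,156.738) → (138.673,147.122) → (75.531,147.122) → (75.531,156.738). Closed: final G1 returns to the first vertex.

; Generated by LaserGRBL
G21
G90
G0 X55.258 Y112.138
M3 S820
G1 X57.668 Y112.941 F1047
G1 X50.747 Y121.315
G1 X38.991 Y134.022
G1 X26.895 Y147.822
G1 X18.955 Y159.474
G1 X19.665 Y165.740
M5
G0 X106.217 Y108.318
M3 S406
G1 X77.615 Y46.663 F1771
G1 X38.522 Y102.260
G1 X106.217 Y108.318
M5
G0 X40.579 Y110.935
M3 S156
G1 X40.289 Y169.640 F4251
G1 X46.813 Y162.395
G1 X96.602 Y125.689
G1 X124.616 Y17.844
G1 X153.645 Y17.287
M5
G0 X150.055 Y73.308
M3 S156
G1 X147.936 Y75.390 F4251
G1 X142.088 Y76.546
G1 X132.513 Y76.776
G1 X119.209 Y76.080
G1 X102.178 Y74.457
G1 X81.418 Y71.909
M5
G0 X30.053 Y151.601
M3 S406
G1 X33.279 Y157.449 F1771
G1 X39.957 Y157.579
G1 X43.409 Y151.861
G1 X40.183 Y146.013
G1 X33.505 Y145.883
G1 X30.053 Y151.601
M5
G0 X75.531 Y156.738
M3 S156
G1 X138.673 Y156.738 F4251
G1 X138.673 Y147.122
G1 X75.531 Y147.122
G1 X75.531 Y156.738
M5
G0 X0.000 Y0.000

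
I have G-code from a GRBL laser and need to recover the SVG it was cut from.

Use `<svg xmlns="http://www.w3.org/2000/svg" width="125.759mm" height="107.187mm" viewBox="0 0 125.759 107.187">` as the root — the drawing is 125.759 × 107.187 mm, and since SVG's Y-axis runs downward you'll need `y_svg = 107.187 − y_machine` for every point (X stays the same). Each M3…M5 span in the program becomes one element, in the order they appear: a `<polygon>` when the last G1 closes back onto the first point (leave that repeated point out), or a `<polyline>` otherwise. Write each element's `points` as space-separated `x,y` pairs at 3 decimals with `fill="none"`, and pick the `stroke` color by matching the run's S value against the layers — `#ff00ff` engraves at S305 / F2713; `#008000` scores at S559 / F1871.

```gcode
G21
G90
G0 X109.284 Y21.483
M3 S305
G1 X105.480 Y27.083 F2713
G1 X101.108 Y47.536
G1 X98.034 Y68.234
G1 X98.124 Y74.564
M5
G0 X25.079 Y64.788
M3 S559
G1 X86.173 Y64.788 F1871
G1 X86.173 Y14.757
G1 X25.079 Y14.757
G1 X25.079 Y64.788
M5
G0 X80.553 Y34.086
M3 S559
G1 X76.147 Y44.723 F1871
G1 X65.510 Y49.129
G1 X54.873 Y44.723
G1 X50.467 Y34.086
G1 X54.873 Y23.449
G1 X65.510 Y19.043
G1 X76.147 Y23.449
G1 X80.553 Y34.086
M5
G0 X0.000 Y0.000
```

y_svg = 107.187 − y_m.

[1] S305→`#ff00ff` (engrave); open run; points: 109.284,85.704 105.480,80.104 101.108,59.651 98.034,38.953 98.124,32.623

[2] S559→`#008000` (score); closed run; points: 25.079,42.399 86.173,42.399 86.173,92.430 25.079,92.430

[3] S559→`#008000` (score); closed run; points: 80.553,73.101 76.147,62.464 65.510,58.058 54.873,62.464 50.467,73.101 54.873,83.738 65.510,88.144 76.147,83.738

<svg xmlns="http://www.w3.org/2000/svg" width="125.759mm" height="107.187mm" viewBox="0 0 125.759 107.187">
  <polyline points="109.284,85.704 105.480,80.104 101.108,59.651 98.034,38.953 98.124,32.623" fill="none" stroke="#ff00ff"/>
  <polygon points="25.079,42.399 86.173,42.399 86.173,92.430 25.079,92.430" fill="none" stroke="#008000"/>
  <polygon points="80.553,73.101 76.147,62.464 65.510,58.058 54.873,62.464 50.467,73.101 54.873,83.738 65.510,88.144 76.147,83.738" fill="none" stroke="#008000"/>
</svg>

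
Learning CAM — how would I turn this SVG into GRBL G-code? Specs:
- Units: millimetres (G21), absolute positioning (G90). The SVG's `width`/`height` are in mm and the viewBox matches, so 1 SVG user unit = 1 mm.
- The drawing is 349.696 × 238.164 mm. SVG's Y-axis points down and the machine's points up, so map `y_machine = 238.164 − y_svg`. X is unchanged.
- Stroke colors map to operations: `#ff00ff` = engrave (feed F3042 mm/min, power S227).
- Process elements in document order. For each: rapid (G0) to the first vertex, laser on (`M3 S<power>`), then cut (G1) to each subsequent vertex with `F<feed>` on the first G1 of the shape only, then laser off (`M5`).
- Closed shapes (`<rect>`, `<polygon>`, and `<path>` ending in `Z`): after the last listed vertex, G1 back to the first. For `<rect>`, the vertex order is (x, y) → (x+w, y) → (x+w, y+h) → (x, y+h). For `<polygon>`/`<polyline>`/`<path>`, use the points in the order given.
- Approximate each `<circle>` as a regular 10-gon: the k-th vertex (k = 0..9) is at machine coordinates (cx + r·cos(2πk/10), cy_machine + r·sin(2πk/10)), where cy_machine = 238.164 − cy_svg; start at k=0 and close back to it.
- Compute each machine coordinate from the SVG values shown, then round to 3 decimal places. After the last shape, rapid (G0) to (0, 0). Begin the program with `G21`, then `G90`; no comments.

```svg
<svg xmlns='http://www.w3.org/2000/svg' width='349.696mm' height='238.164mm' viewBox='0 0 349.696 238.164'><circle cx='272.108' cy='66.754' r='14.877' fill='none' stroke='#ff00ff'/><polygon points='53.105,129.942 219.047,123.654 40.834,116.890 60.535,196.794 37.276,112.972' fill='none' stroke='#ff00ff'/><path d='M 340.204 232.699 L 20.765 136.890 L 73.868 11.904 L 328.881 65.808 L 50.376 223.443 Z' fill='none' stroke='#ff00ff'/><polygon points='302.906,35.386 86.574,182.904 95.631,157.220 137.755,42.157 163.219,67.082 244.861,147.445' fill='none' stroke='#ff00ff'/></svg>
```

G21
G90
G0 X286.985 Y171.410
M3 S227
G1 X284.144 Y180.154 F3042
G1 X276.705 Y185.559
G1 X267.511 Y185.559
G1 X260.072 Y180.154
G1 X257.231 Y171.410
G1 X260.072 Y162.666
G1 X267.511 Y157.261
G1 X276.705 Y157.261
G1 X284.144 Y162.666
G1 X286.985 Y171.410
M5
G0 X53.105 Y108.222
M3 S227
G1 X219.047 Y114.510 F3042
G1 X40.834 Y121.274
G1 X60.535 Y41.370
G1 X37.276 Y125.192
G1 X53.105 Y108.222
M5
G0 X340.204 Y5.465
M3 S227
G1 X20.765 Y101.274 F3042
G1 X73.868 Y226.260
G1 X328.881 Y172.356
G1 X50.376 Y14.721
G1 X340.204 Y5.465
M5
G0 X302.906 Y202.778
M3 S227
G1 X86.574 Y55.260 F3042
G1 X95.631 Y80.944
G1 X137.755 Y196.007
G1 X163.219 Y171.082
G1 X244.861 Y90.719
G1 X302.906 Y202.778
M5
G0 X0.000 Y0.000

Since the viewBox matches the mm dimensions, user units are millimetres directly. The only transform is the Y-flip y_m = 238.164 − y_svg.

Shape 1 is a circle drawn with `<circle>`. Its stroke #ff00ff means engrave at S227, F3042. After flipping Y the toolpath is (286.985,171.410) → (284.144,180.154) → (276.705,185.559) → (267.511,185.559) → (260.072,180.154) → (257.231,171.410) → (260.072,162.666) → (267.511,157.261) → (276.705,157.261) → (284.144,162.666) → (286.985,171.410), returning to the start.

Shape 2 is a closed polygon drawn with `<polygon>`. Its stroke #ff00ff means engrave at S227, F3042. After flipping Y the toolpath is (53.105,108.222) → (219.047,114.510) → (40.834,121.274) → (60.535,41.370) → (37.276,125.192) → (53.105,108.222), returning to the start.

Shape 3 is a closed polygon drawn with `<path>`. Its stroke #ff00ff means engrave at S227, F3042. After flipping Y the toolpath is (340.204,5.465) → (20.765,101.274) → (73.868,226.260) → (328.881,172.356) → (50.376,14.721) → (340.204,5.465), returning to the start.

Shape 4 is a closed polygon drawn with `<polygon>`. Its stroke #ff00ff means engrave at S227, F3042. After flipping Y the toolpath is (302.906,202.778) → (86.574,55.260) → (95.631,80.944) → (137.755,196.007) → (163.219,171.082) → (244.861,90.719) → (302.906,202.778), returning to the start.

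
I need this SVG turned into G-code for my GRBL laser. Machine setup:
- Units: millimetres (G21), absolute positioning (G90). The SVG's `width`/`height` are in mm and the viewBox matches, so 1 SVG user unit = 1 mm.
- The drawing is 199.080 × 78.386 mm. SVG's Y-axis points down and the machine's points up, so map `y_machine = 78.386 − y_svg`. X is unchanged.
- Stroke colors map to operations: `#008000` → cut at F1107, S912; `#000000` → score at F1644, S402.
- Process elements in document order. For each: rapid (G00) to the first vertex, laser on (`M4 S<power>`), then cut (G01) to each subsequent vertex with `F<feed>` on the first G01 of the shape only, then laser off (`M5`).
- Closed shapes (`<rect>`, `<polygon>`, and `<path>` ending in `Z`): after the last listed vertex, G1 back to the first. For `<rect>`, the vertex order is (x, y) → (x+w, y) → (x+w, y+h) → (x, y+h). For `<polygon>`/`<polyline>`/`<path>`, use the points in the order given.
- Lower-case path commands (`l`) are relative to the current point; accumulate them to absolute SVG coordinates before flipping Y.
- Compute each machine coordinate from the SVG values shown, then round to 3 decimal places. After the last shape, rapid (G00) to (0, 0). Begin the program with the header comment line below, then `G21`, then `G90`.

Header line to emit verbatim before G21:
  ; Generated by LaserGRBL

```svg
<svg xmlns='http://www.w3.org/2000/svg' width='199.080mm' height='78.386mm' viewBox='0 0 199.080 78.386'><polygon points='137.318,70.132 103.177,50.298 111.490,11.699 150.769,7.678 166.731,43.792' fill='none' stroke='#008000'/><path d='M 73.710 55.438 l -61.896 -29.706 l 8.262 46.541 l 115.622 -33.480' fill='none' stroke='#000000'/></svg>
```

; Generated by LaserGRBL
G21
G90
G00 X137.318 Y8.254
M4 S912
G01 X103.177 Y28.088 F1107
G01 X111.490 Y66.687
G01 X150.769 Y70.708
G01 X166.731 Y34.594
G01 X137.318 Y8.254
M5
G00 X73.710 Y22.948
M4 S402
G01 X11.814 Y52.654 F1644
G01 X20.076 Y6.113
G01 X135.698 Y39.593
M5
G00 X0.000 Y0.000

1 u = 1 mm; y_m = 78.386 − y.

[1] `<polygon>` regular polygon, #008000→cut S912 F1107: (137.318,8.254) → (103.177,28.088) → (111.490,66.687) → (150.769,70.708) → (166.731,34.594) → (137.318,8.254) (closed)

[2] `<path>` open polyline, #000000→score S402 F1644: (73.710,22.948) → (11.814,52.654) → (20.076,6.113) → (135.698,39.593)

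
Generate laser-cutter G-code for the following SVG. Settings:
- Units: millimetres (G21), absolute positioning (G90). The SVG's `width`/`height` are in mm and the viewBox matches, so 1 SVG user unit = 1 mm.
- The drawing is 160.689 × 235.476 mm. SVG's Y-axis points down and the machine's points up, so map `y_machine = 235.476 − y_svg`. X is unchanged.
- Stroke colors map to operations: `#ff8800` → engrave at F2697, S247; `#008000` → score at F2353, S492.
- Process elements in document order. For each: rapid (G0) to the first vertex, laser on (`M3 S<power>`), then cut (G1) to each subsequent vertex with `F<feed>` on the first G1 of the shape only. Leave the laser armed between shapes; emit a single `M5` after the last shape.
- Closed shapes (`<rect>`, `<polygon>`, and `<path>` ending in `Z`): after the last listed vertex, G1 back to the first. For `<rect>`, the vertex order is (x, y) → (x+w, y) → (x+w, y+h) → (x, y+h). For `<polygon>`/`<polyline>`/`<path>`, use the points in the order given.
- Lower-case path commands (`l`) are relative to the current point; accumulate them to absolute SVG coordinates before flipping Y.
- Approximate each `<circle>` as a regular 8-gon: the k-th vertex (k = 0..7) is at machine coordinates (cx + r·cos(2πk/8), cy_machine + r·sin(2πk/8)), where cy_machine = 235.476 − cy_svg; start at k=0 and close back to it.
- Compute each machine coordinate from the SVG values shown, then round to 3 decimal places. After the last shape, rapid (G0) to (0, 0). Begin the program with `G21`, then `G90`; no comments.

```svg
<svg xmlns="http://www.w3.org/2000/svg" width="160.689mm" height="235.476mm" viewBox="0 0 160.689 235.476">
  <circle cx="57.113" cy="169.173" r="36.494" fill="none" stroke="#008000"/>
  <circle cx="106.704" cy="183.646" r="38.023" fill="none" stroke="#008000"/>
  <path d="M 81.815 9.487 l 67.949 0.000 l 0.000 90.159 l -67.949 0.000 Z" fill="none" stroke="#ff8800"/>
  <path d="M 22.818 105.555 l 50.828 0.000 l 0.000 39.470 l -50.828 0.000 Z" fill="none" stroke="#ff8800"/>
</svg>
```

G21
G90
G0 X93.607 Y66.303
M3 S492
G1 X82.918 Y92.108 F2353
G1 X57.113 Y102.797
G1 X31.308 Y92.108
G1 X20.619 Y66.303
G1 X31.308 Y40.498
G1 X57.113 Y29.809
G1 X82.918 Y40.498
G1 X93.607 Y66.303
G0 X144.727 Y51.830
M3 S492
G1 X133.590 Y78.716 F2353
G1 X106.704 Y89.853
G1 X79.818 Y78.716
G1 X68.681 Y51.830
G1 X79.818 Y24.944
G1 X106.704 Y13.807
G1 X133.590 Y24.944
G1 X144.727 Y51.830
G0 X81.815 Y225.989
M3 S247
G1 X149.764 Y225.989 F2697
G1 X149.764 Y135.830
G1 X81.815 Y135.830
G1 X81.815 Y225.989
G0 X22.818 Y129.921
M3 S247
G1 X73.646 Y129.921 F2697
G1 X73.646 Y90.451
G1 X22.818 Y90.451
G1 X22.818 Y129.921
M5
G0 X0.000 Y0.000

1 u = 1 mm; y_m = 235.476 − y.

[1] `<circle>` circle, #008000→score S492 F2353: (93.607,66.303) → (82.918,92.108) → (57.113,102.797) → (31.308,92.108) → (20.619,66.303) → (31.308,40.498) → (57.113,29.809) → (82.918,40.498) → (93.607,66.303) (closed)

[2] `<circle>` circle, #008000→score S492 F2353: (144.727,51.830) → (133.590,78.716) → (106.704,89.853) → (79.818,78.716) → (68.681,51.830) → (79.818,24.944) → (106.704,13.807) → (133.590,24.944) → (144.727,51.830) (closed)

[3] `<path>` rectangle, #ff8800→engrave S247 F2697: (81.815,225.989) → (149.764,225.989) → (149.764,135.830) → (81.815,135.830) → (81.815,225.989) (closed)

[4] `<path>` rectangle, #ff8800→engrave S247 F2697: (22.818,129.921) → (73.646,129.921) → (73.646,90.451) → (22.818,90.451) → (22.818,129.921) (closed)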